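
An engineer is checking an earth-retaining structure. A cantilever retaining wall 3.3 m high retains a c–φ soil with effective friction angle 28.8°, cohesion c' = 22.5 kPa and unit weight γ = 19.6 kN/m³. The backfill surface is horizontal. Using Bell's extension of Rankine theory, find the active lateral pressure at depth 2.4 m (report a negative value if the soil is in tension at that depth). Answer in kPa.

-10.2 kPa

K_a = (1 − sin φ)/(1 + sin φ) = 0.3498.
σ_a = K_a γ z − 2c√K_a = 0.3498×19.6×2.4 − 2×22.5×0.5914 = -10.16 kPa.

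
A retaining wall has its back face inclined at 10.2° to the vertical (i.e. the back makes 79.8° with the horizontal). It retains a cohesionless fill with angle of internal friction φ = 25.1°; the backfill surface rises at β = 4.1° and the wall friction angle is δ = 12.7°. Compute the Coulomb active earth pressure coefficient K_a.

K_a = sin²(α+φ) / [sin²α · sin(α−δ) · (1 + √{sin(φ+δ)sin(φ−β) / (sin(α−δ)sin(α+β))})²].
With α = 79.8°, φ = 25.1°, δ = 12.7°, β = 4.1°: K_a = 0.4716.

0.472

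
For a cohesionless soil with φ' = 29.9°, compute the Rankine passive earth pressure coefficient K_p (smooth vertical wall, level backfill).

K_p = (1 + sin φ)/(1 − sin φ) = tan²(45° + 29.9°/2) = 2.988.

2.99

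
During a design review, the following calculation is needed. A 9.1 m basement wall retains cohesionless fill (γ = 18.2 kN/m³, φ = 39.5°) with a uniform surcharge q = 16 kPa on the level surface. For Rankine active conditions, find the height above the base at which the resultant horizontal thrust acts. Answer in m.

K_a = 0.2224.
Triangular part P₁ = ½K_aγH² = 167.6 at H/3 = 3.033 m; rectangular part P₂ = K_a q H = 32.39 at H/2 = 4.550 m.
ȳ = (P₁·3.033 + P₂·4.550)/(P₁+P₂) = 3.279 m.

3.28 m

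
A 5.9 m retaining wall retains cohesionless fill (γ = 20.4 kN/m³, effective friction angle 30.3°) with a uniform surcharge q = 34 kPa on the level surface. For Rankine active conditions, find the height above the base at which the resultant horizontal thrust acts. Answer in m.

K_a = 0.3293.
Triangular part P₁ = ½K_aγH² = 116.9 at H/3 = 1.967 m; rectangular part P₂ = K_a q H = 66.06 at H/2 = 2.950 m.
ȳ = (P₁·1.967 + P₂·2.950)/(P₁+P₂) = 2.322 m.

2.32 m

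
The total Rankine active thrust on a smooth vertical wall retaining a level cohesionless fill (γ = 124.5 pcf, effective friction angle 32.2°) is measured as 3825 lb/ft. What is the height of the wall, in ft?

K_a = 0.3047. P_a = ½ K_a γ H² ⇒ H = √(2P_a/(K_a γ)).
H = √(2×3825/(0.3047×124.5)) = 14.20 ft.

14.2 ft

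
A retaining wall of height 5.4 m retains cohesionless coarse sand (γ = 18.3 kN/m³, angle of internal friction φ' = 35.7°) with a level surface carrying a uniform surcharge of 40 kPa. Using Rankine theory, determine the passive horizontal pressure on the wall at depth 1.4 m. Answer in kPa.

250 kPa

K_p = (1 + sin φ)/(1 − sin φ) = 3.802.
σ_v = γz + q = 18.3 × 1.4 + 40 = 65.62 kPa.
σ_h = K_p σ_v = 3.802 × 65.62 = 249.5 kPa.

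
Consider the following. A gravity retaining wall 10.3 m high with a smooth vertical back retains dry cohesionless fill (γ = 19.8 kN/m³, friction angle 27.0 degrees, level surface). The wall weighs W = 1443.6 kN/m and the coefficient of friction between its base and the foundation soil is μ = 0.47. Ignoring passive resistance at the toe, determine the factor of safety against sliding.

K_a = tan²(45° − 27.0°/2) = 0.3755.
P_a = ½K_aγH² = 0.5×0.3755×19.8×10.3² = 394.4 kN/m, acting at H/3 = 3.433 m above the base.
FS_sliding = μW / P_a = 0.47×1443.6 / 394.4 = 1.720.

1.72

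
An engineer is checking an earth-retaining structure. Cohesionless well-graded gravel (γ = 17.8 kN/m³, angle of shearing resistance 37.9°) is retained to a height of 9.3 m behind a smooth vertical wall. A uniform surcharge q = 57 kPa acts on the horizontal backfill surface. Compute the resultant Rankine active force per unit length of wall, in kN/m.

K_a = tan²(45° − φ/2) = 0.2389.
Soil triangle: ½ K_a γ H² = 0.5×0.2389×17.8×9.3² = 183.9 kN/m.
Surcharge rectangle: K_a q H = 0.2389×57×9.3 = 126.7 kN/m.
Total = 183.9 + 126.7 = 310.6 kN/m.

311 kN/m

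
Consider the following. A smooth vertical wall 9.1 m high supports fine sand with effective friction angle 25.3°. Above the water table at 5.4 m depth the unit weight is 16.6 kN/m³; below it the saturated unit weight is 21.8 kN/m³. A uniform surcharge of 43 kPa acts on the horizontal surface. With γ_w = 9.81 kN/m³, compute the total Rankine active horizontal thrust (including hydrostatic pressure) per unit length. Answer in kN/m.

K_a = tan²(45° − φ/2) = 0.4012.
γ' = 21.8 − 9.81 = 11.99 kN/m³. h₂ = H − d_w = 3.7 m.
σ'_h: at surface K_a·q = 17.25; at WT K_a(q+γd_w) = 53.21; at base K_a(q+γd_w+γ'h₂) = 71.01 kPa.
P₁ = ½(17.25+53.21)×5.4 = 190.3; P₂ = ½(53.21+71.01)×3.7 = 229.8; P_w = ½γ_w h₂² = 67.15.
Total = 190.3+229.8+67.15 = 487.2 kN/m.

487 kN/m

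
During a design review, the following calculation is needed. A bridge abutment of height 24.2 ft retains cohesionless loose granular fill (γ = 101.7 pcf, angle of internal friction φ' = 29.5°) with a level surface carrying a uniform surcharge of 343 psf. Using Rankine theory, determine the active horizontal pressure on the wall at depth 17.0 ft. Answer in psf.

K_a = (1 − sin φ)/(1 + sin φ) = 0.3401.
σ_v = γz + q = 101.7 × 17.0 + 343 = 2072 psf.
σ_h = K_a σ_v = 0.3401 × 2072 = 704.7 psf.

705 psf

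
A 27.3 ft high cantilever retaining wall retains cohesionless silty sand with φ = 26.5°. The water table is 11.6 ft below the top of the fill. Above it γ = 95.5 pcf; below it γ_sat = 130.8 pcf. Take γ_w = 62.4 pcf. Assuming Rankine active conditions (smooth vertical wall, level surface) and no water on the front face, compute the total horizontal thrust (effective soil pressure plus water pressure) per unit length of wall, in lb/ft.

20000 lb/ft

K_a = tan²(45° − φ/2) = 0.3829.
γ' = 130.8 − 62.4 = 68.40 pcf. Depth below WT = 15.7 ft.
σ'_h at WT = K_a γ d_w = 424.2 psf; at base = 424.2 + K_a γ' × 15.7 = 835.4 psf.
P₁ (0–11.6 ft) = ½×424.2×11.6 = 2460. P₂ (11.6–27.3 ft) = ½(424.2+835.4)×15.7 = 9888.
P_w = ½ γ_w h₂² = 0.5×62.4×15.7² = 7690. Total = 2460+9888+7690 = 20040 lb/ft.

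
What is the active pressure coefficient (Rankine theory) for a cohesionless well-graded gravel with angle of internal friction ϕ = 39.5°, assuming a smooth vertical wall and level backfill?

0.222

K_a = tan²(45° − φ/2) = tan²(25.25°) = 0.2224.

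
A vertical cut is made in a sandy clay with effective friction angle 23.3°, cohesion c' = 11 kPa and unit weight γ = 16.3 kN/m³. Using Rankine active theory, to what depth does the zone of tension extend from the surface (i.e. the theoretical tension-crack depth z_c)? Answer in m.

K_a = tan²(45° − 23.3°/2) = 0.4331; √K_a = 0.6581.
The active pressure is zero where K_a γ z = 2c√K_a, so z_c = 2c/(γ√K_a) = 2×11/(16.3×0.6581) = 2.051 m.

2.05 m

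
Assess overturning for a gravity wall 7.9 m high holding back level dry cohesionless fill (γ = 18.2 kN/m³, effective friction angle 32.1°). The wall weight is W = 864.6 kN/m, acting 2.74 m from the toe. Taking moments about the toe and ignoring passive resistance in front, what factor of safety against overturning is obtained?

K_a = tan²(45° − 32.1°/2) = 0.3060.
P_a = ½K_aγH² = 0.5×0.3060×18.2×7.9² = 173.8 kN/m, acting at H/3 = 2.633 m above the base.
Overturning moment M_o = P_a × H/3 = 173.8 × 2.633 = 457.6.
Resisting moment M_r = W × 2.74 = 864.6 × 2.74 = 2369.
FS_overturning = M_r/M_o = 2369/457.6 = 5.177.

5.18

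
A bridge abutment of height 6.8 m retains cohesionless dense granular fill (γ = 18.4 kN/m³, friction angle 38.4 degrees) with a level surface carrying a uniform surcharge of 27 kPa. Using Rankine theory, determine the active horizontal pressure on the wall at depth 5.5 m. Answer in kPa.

K_a = (1 − sin φ)/(1 + sin φ) = 0.2337.
σ_v = γz + q = 18.4 × 5.5 + 27 = 128.2 kPa.
σ_h = K_a σ_v = 0.2337 × 128.2 = 29.96 kPa.

30.0 kPa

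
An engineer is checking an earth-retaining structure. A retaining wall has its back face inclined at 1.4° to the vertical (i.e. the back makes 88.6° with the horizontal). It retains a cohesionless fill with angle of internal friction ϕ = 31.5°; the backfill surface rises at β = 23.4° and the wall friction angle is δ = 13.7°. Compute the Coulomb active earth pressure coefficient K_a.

0.436

K_a = sin²(α+φ) / [sin²α · sin(α−δ) · (1 + √{sin(φ+δ)sin(φ−β) / (sin(α−δ)sin(α+β))})²].
With α = 88.6°, φ = 31.5°, δ = 13.7°, β = 23.4°: K_a = 0.4358.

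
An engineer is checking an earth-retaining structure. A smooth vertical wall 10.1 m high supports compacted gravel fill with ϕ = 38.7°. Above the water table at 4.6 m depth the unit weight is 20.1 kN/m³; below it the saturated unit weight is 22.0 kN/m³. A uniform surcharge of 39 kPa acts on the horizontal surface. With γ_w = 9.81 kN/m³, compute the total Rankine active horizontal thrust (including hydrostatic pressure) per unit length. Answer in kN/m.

448 kN/m

K_a = tan²(45° − φ/2) = 0.2306.
γ' = 22.0 − 9.81 = 12.19 kN/m³. h₂ = H − d_w = 5.5 m.
σ'_h: at surface K_a·q = 8.993; at WT K_a(q+γd_w) = 30.31; at base K_a(q+γd_w+γ'h₂) = 45.77 kPa.
P₁ = ½(8.993+30.31)×4.6 = 90.40; P₂ = ½(30.31+45.77)×5.5 = 209.2; P_w = ½γ_w h₂² = 148.4.
Total = 90.40+209.2+148.4 = 448.0 kN/m.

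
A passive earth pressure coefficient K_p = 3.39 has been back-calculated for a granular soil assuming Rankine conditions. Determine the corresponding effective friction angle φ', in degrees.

33.0°

K_p = (1+sin φ)/(1−sin φ) ⇒ sin φ = (K_p − 1)/(K_p + 1) = 0.5444.
φ = arcsin(0.5444) = 32.98°.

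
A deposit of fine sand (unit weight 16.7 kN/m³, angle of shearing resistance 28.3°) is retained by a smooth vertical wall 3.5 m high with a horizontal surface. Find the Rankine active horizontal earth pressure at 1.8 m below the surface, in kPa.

K_a = (1 − sin φ)/(1 + sin φ) = 0.3568.
σ_h = K_a γ z = 0.3568 × 16.7 × 1.8 = 10.72 kPa.

10.7 kPa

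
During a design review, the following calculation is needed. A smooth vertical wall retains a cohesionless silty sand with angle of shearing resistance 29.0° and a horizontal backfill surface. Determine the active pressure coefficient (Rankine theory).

0.347

K_a = (1 − sin φ)/(1 + sin φ) = (1 − sin 29.0°)/(1 + sin 29.0°) = 0.3470.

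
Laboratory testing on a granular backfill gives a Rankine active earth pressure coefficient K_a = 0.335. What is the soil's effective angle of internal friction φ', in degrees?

K_a = tan²(45° − φ/2) ⇒ 45° − φ/2 = arctan(√0.335) = 30.06°.
φ = 2(45° − 30.06°) = 29.88°.

29.9°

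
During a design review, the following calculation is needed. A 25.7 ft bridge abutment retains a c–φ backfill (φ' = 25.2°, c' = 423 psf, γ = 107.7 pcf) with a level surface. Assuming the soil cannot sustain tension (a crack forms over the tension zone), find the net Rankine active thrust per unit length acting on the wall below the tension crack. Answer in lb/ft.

3850 lb/ft

K_a = 0.4027; √K_a = 0.6346.
Tension-crack depth z_c = 2c/(γ√K_a) = 2×423/(107.7×0.6346) = 12.38 ft.
σ_a at base = K_a γ H − 2c√K_a = 0.4027×107.7×25.7 − 2×423×0.6346 = 577.9 psf.
P_a = ½ × 577.9 × (H − z_c) = 0.5×577.9×13.32 = 3849 lb/ft.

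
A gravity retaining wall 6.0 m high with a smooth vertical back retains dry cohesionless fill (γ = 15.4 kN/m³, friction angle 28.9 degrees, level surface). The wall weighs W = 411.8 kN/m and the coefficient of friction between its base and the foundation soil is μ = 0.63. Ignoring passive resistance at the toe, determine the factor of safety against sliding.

2.69

K_a = tan²(45° − 28.9°/2) = 0.3484.
P_a = ½K_aγH² = 0.5×0.3484×15.4×6.0² = 96.57 kN/m, acting at H/3 = 2.000 m above the base.
FS_sliding = μW / P_a = 0.63×411.8 / 96.57 = 2.687.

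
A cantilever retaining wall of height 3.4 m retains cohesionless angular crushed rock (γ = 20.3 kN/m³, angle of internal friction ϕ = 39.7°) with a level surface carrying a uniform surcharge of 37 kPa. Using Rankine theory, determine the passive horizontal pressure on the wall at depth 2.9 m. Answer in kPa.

K_p = (1 + sin φ)/(1 − sin φ) = 4.537.
σ_v = γz + q = 20.3 × 2.9 + 37 = 95.87 kPa.
σ_h = K_p σ_v = 4.537 × 95.87 = 434.9 kPa.

435 kPa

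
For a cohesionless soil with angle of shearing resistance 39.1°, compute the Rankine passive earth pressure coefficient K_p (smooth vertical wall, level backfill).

4.42

K_p = (1 + sin φ)/(1 − sin φ) = tan²(45° + 39.1°/2) = 4.415.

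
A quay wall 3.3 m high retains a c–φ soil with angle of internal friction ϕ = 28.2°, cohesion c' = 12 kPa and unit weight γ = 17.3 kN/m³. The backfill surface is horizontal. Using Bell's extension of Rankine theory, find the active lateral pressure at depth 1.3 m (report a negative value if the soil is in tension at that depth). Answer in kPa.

-6.31 kPa

K_a = (1 − sin φ)/(1 + sin φ) = 0.3582.
σ_a = K_a γ z − 2c√K_a = 0.3582×17.3×1.3 − 2×12×0.5985 = -6.308 kPa.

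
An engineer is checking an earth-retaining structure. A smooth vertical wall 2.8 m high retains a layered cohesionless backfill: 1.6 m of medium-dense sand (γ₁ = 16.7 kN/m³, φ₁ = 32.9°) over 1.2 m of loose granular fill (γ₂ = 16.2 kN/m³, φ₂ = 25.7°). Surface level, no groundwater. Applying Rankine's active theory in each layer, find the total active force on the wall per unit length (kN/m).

23.6 kN/m

K_a1 = tan²(45°−32.9°/2) = 0.2960; K_a2 = tan²(45°−25.7°/2) = 0.3950.
Layer 1: σ at base = K_a1 γ₁ h₁ = 7.910 kPa; P₁ = ½×7.910×1.6 = 6.328.
Layer 2: σ_v at top = γ₁h₁ = 26.72; σ_h top = K_a2×26.72 = 10.56; σ_h base = K_a2×(26.72+16.2×1.2) = 18.23.
P₂ = ½(10.56+18.23)×1.2 = 17.27. Total P_a = 6.328+17.27 = 23.60 kN/m.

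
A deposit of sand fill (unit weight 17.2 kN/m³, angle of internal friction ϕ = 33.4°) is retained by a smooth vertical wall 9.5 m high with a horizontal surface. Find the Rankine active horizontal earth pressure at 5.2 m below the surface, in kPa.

25.9 kPa

K_a = (1 − sin φ)/(1 + sin φ) = 0.2899.
σ_h = K_a γ z = 0.2899 × 17.2 × 5.2 = 25.93 kPa.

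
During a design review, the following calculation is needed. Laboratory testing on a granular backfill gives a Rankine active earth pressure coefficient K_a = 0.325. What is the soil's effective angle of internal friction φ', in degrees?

K_a = tan²(45° − φ/2) ⇒ 45° − φ/2 = arctan(√0.325) = 29.69°.
φ = 2(45° − 29.69°) = 30.63°.

30.6°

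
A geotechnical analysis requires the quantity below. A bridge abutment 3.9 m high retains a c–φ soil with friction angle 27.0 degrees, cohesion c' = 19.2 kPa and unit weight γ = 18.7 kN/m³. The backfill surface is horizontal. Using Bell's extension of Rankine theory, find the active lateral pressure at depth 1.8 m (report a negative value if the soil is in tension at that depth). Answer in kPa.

K_a = (1 − sin φ)/(1 + sin φ) = 0.3755.
σ_a = K_a γ z − 2c√K_a = 0.3755×18.7×1.8 − 2×19.2×0.6128 = -10.89 kPa.

-10.9 kPa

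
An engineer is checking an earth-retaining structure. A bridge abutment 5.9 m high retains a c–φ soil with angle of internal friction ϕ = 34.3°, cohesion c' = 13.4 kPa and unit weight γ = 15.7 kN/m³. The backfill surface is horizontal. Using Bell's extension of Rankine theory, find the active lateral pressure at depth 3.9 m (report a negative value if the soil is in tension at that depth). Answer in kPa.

K_a = (1 − sin φ)/(1 + sin φ) = 0.2792.
σ_a = K_a γ z − 2c√K_a = 0.2792×15.7×3.9 − 2×13.4×0.5284 = 2.933 kPa.

2.93 kPa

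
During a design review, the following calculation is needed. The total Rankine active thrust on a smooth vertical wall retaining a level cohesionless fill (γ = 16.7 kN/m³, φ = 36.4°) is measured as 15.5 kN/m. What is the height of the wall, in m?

2.70 m

K_a = 0.2552. P_a = ½ K_a γ H² ⇒ H = √(2P_a/(K_a γ)).
H = √(2×15.5/(0.2552×16.7)) = 2.697 m.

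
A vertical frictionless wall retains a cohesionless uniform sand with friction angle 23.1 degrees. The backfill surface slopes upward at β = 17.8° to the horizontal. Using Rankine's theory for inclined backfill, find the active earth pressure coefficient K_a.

K_a = cos β · (cos β − √(cos²β − cos²φ)) / (cos β + √(cos²β − cos²φ)).
cos β = 0.9521, cos φ = 0.9198, √(cos²β − cos²φ) = 0.2459.
K_a = 0.9521 × (0.9521 − 0.2459)/(0.9521 + 0.2459) = 0.5612.

0.561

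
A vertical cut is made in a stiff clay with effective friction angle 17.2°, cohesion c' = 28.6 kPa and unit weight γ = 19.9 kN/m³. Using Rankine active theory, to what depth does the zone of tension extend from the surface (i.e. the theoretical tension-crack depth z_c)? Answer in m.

K_a = tan²(45° − 17.2°/2) = 0.5436; √K_a = 0.7373.
The active pressure is zero where K_a γ z = 2c√K_a, so z_c = 2c/(γ√K_a) = 2×28.6/(19.9×0.7373) = 3.899 m.

3.90 m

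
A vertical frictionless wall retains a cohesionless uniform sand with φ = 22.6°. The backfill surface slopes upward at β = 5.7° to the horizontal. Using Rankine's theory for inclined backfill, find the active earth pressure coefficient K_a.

0.454

K_a = cos β · (cos β − √(cos²β − cos²φ)) / (cos β + √(cos²β − cos²φ)).
cos β = 0.9951, cos φ = 0.9232, √(cos²β − cos²φ) = 0.3712.
K_a = 0.9951 × (0.9951 − 0.3712)/(0.9951 + 0.3712) = 0.4543.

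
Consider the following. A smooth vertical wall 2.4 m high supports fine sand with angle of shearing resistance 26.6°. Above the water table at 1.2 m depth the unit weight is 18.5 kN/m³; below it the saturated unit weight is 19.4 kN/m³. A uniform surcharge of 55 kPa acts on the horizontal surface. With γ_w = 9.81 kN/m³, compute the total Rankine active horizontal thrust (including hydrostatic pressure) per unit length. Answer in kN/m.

75.3 kN/m

K_a = tan²(45° − φ/2) = 0.3814.
γ' = 19.4 − 9.81 = 9.590 kN/m³. h₂ = H − d_w = 1.2 m.
σ'_h: at surface K_a·q = 20.98; at WT K_a(q+γd_w) = 29.45; at base K_a(q+γd_w+γ'h₂) = 33.84 kPa.
P₁ = ½(20.98+29.45)×1.2 = 30.26; P₂ = ½(29.45+33.84)×1.2 = 37.97; P_w = ½γ_w h₂² = 7.063.
Total = 30.26+37.97+7.063 = 75.29 kN/m.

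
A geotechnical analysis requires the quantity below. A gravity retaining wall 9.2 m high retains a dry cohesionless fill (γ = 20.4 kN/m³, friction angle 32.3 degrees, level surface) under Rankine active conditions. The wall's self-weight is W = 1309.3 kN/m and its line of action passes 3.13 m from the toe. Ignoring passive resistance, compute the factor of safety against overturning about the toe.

5.10

K_a = tan²(45° − 32.3°/2) = 0.3035.
P_a = ½K_aγH² = 0.5×0.3035×20.4×9.2² = 262.0 kN/m, acting at H/3 = 3.067 m above the base.
Overturning moment M_o = P_a × H/3 = 262.0 × 3.067 = 803.5.
Resisting moment M_r = W × 3.13 = 1309.3 × 3.13 = 4098.
FS_overturning = M_r/M_o = 4098/803.5 = 5.100.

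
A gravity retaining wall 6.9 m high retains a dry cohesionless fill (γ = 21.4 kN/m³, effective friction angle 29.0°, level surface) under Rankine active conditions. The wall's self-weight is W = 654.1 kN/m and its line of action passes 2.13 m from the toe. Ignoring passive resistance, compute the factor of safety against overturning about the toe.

K_a = tan²(45° − 29.0°/2) = 0.3470.
P_a = ½K_aγH² = 0.5×0.3470×21.4×6.9² = 176.8 kN/m, acting at H/3 = 2.300 m above the base.
Overturning moment M_o = P_a × H/3 = 176.8 × 2.300 = 406.5.
Resisting moment M_r = W × 2.13 = 654.1 × 2.13 = 1393.
FS_overturning = M_r/M_o = 1393/406.5 = 3.427.

3.43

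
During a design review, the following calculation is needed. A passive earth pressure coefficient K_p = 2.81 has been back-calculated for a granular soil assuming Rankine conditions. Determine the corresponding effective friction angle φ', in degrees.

K_p = (1+sin φ)/(1−sin φ) ⇒ sin φ = (K_p − 1)/(K_p + 1) = 0.4751.
φ = arcsin(0.4751) = 28.36°.

28.4°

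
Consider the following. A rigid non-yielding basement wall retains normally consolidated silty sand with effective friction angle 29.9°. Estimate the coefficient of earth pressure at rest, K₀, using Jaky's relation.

0.502

K₀ = 1 − sin φ' = 1 − sin 29.9° = 0.5015.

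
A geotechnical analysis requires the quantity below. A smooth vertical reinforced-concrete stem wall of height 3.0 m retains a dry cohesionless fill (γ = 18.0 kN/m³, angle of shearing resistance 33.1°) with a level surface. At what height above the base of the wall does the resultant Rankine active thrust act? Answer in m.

1.00 m

K_a = 0.2936.
The pressure distribution is triangular, so the resultant acts at H/3 above the base = 3.0/3 = 1.000 m.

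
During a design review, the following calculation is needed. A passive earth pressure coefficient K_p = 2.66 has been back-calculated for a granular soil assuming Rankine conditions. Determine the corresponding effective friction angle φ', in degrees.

K_p = (1+sin φ)/(1−sin φ) ⇒ sin φ = (K_p − 1)/(K_p + 1) = 0.4536.
φ = arcsin(0.4536) = 26.97°.

27.0°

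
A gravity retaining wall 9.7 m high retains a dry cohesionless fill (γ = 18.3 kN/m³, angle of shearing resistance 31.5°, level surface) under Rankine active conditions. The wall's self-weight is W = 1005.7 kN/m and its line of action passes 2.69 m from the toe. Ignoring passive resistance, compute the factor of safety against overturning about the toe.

3.10

K_a = tan²(45° − 31.5°/2) = 0.3136.
P_a = ½K_aγH² = 0.5×0.3136×18.3×9.7² = 270.0 kN/m, acting at H/3 = 3.233 m above the base.
Overturning moment M_o = P_a × H/3 = 270.0 × 3.233 = 873.0.
Resisting moment M_r = W × 2.69 = 1005.7 × 2.69 = 2705.
FS_overturning = M_r/M_o = 2705/873.0 = 3.099.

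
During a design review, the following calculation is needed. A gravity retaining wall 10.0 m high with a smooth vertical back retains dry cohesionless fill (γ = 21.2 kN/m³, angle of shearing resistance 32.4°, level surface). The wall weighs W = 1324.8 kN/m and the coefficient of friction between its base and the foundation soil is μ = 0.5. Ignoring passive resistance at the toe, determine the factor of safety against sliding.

K_a = tan²(45° − 32.4°/2) = 0.3022.
P_a = ½K_aγH² = 0.5×0.3022×21.2×10.0² = 320.4 kN/m, acting at H/3 = 3.333 m above the base.
FS_sliding = μW / P_a = 0.5×1324.8 / 320.4 = 2.068.

2.07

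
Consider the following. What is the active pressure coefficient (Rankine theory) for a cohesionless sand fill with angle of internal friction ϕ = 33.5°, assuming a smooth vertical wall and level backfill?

0.289

K_a = tan²(45° − φ/2) = tan²(28.25°) = 0.2887.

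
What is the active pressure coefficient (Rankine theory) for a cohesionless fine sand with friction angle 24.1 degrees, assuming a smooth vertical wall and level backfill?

K_a = tan²(45° − φ/2) = tan²(32.95°) = 0.4201.

0.420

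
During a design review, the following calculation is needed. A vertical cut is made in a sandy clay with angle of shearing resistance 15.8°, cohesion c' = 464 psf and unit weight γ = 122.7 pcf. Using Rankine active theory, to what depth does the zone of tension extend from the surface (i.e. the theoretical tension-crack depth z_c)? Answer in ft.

K_a = tan²(45° − 15.8°/2) = 0.5720; √K_a = 0.7563.
The active pressure is zero where K_a γ z = 2c√K_a, so z_c = 2c/(γ√K_a) = 2×464/(122.7×0.7563) = 10.00 ft.

10.0 ft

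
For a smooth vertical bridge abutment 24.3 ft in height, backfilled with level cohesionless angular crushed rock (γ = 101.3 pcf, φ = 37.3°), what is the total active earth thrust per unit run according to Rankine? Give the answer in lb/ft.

7340 lb/ft

K_a = tan²(45° − φ/2) = 0.2453.
P_a = ½ K_a γ H² = 0.5 × 0.2453 × 101.3 × 24.3² = 7338 lb/ft.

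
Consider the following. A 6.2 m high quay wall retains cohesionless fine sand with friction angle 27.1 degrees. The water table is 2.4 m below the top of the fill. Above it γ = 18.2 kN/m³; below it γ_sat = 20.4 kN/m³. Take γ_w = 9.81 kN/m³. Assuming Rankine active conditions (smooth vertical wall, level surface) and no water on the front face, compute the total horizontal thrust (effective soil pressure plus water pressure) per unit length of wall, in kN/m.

181 kN/m

K_a = tan²(45° − φ/2) = 0.3741.
γ' = 20.4 − 9.81 = 10.59 kN/m³. Depth below WT = 3.8 m.
σ'_h at WT = K_a γ d_w = 16.34 kPa; at base = 16.34 + K_a γ' × 3.8 = 31.39 kPa.
P₁ (0–2.4 m) = ½×16.34×2.4 = 19.61. P₂ (2.4–6.2 m) = ½(16.34+31.39)×3.8 = 90.69.
P_w = ½ γ_w h₂² = 0.5×9.81×3.8² = 70.83. Total = 19.61+90.69+70.83 = 181.1 kN/m.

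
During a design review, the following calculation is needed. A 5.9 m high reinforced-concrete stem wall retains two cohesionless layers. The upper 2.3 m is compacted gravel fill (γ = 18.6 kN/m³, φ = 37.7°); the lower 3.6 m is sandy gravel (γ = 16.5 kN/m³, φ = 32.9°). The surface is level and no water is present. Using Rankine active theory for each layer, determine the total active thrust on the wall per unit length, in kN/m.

K_a1 = tan²(45°−37.7°/2) = 0.2411; K_a2 = tan²(45°−32.9°/2) = 0.2960.
Layer 1: σ at base = K_a1 γ₁ h₁ = 10.31 kPa; P₁ = ½×10.31×2.3 = 11.86.
Layer 2: σ_v at top = γ₁h₁ = 42.78; σ_h top = K_a2×42.78 = 12.66; σ_h base = K_a2×(42.78+16.5×3.6) = 30.25.
P₂ = ½(12.66+30.25)×3.6 = 77.24. Total P_a = 11.86+77.24 = 89.10 kN/m.

89.1 kN/m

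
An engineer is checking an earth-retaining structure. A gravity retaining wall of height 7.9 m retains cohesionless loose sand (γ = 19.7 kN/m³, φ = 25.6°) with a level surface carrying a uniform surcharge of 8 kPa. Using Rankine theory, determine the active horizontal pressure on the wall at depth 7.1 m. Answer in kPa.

58.6 kPa

K_a = (1 − sin φ)/(1 + sin φ) = 0.3966.
σ_v = γz + q = 19.7 × 7.1 + 8 = 147.9 kPa.
σ_h = K_a σ_v = 0.3966 × 147.9 = 58.64 kPa.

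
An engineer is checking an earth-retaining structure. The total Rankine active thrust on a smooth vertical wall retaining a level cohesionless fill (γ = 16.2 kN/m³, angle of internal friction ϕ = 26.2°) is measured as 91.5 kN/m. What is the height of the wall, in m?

5.40 m

K_a = 0.3874. P_a = ½ K_a γ H² ⇒ H = √(2P_a/(K_a γ)).
H = √(2×91.5/(0.3874×16.2)) = 5.400 m.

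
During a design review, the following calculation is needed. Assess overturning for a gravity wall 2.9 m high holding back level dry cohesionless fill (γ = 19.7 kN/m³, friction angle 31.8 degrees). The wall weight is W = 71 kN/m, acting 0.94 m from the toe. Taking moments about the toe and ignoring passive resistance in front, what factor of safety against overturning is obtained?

K_a = tan²(45° − 31.8°/2) = 0.3098.
P_a = ½K_aγH² = 0.5×0.3098×19.7×2.9² = 25.66 kN/m, acting at H/3 = 0.9667 m above the base.
Overturning moment M_o = P_a × H/3 = 25.66 × 0.9667 = 24.81.
Resisting moment M_r = W × 0.94 = 71 × 0.94 = 66.74.
FS_overturning = M_r/M_o = 66.74/24.81 = 2.690.

2.69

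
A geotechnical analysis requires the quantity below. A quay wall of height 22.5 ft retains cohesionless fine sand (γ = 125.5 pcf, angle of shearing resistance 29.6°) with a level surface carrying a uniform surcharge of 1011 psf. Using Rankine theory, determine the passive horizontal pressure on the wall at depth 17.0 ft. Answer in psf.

K_p = (1 + sin φ)/(1 − sin φ) = 2.952.
σ_v = γz + q = 125.5 × 17.0 + 1011 = 3144 psf.
σ_h = K_p σ_v = 2.952 × 3144 = 9283 psf.

9280 psf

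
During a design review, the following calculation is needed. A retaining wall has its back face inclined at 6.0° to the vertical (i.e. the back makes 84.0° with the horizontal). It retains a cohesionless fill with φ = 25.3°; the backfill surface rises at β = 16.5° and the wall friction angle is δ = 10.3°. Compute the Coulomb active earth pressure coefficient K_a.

0.549

K_a = sin²(α+φ) / [sin²α · sin(α−δ) · (1 + √{sin(φ+δ)sin(φ−β) / (sin(α−δ)sin(α+β))})²].
With α = 84.0°, φ = 25.3°, δ = 10.3°, β = 16.5°: K_a = 0.5491.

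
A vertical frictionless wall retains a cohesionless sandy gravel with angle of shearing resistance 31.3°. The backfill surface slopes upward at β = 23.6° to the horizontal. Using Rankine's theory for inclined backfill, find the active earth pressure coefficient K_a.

0.430

K_a = cos β · (cos β − √(cos²β − cos²φ)) / (cos β + √(cos²β − cos²φ)).
cos β = 0.9164, cos φ = 0.8545, √(cos²β − cos²φ) = 0.3311.
K_a = 0.9164 × (0.9164 − 0.3311)/(0.9164 + 0.3311) = 0.4299.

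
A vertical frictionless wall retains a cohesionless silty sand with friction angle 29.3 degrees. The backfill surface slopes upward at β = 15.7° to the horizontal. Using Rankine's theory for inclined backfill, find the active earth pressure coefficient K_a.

0.390

K_a = cos β · (cos β − √(cos²β − cos²φ)) / (cos β + √(cos²β − cos²φ)).
cos β = 0.9627, cos φ = 0.8721, √(cos²β − cos²φ) = 0.4078.
K_a = 0.9627 × (0.9627 − 0.4078)/(0.9627 + 0.4078) = 0.3898.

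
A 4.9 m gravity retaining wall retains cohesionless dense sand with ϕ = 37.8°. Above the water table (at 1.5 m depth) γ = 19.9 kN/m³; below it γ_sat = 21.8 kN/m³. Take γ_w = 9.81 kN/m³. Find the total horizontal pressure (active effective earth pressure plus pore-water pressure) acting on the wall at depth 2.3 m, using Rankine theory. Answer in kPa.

17.3 kPa

K_a = (1 − sin φ)/(1 + sin φ) = 0.2400.
γ' = 21.8 − 9.81 = 11.99 kN/m³.
Effective vertical stress at 2.3 m: σ'_v = 19.9×1.5 + 11.99×0.800 = 39.44 kPa.
σ'_h = K_a σ'_v = 0.2400 × 39.44 = 9.466 kPa; u = γ_w × 0.800 = 7.848 kPa.
Total σ_h = 9.466 + 7.848 = 17.31 kPa.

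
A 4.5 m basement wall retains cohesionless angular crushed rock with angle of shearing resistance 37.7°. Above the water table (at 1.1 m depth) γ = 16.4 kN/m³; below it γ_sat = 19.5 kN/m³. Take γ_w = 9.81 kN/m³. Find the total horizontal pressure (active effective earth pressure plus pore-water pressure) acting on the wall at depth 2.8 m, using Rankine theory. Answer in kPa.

25.0 kPa

K_a = (1 − sin φ)/(1 + sin φ) = 0.2411.
γ' = 19.5 − 9.81 = 9.690 kN/m³.
Effective vertical stress at 2.8 m: σ'_v = 16.4×1.1 + 9.690×1.70 = 34.51 kPa.
σ'_h = K_a σ'_v = 0.2411 × 34.51 = 8.320 kPa; u = γ_w × 1.70 = 16.68 kPa.
Total σ_h = 8.320 + 16.68 = 25.00 kPa.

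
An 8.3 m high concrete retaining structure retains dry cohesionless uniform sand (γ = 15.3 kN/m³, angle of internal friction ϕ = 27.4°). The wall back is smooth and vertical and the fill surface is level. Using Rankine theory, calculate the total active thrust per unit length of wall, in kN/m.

K_a = tan²(45° − φ/2) = 0.3697.
P_a = ½ K_a γ H² = 0.5 × 0.3697 × 15.3 × 8.3² = 194.8 kN/m.

195 kN/m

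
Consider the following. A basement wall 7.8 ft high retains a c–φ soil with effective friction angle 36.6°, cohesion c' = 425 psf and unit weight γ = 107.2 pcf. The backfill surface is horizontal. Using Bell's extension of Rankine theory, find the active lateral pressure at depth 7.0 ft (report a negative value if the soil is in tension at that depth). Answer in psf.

K_a = (1 − sin φ)/(1 + sin φ) = 0.2530.
σ_a = K_a γ z − 2c√K_a = 0.2530×107.2×7.0 − 2×425×0.5029 = -237.7 psf.

-238 psf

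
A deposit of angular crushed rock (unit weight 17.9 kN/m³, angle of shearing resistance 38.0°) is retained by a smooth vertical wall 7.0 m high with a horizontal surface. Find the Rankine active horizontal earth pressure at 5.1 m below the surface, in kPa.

21.7 kPa

K_a = (1 − sin φ)/(1 + sin φ) = 0.2379.
σ_h = K_a γ z = 0.2379 × 17.9 × 5.1 = 21.72 kPa.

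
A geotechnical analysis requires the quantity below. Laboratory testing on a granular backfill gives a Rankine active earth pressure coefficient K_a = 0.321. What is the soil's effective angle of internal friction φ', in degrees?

30.9°

K_a = tan²(45° − φ/2) ⇒ 45° − φ/2 = arctan(√0.321) = 29.53°.
φ = 2(45° − 29.53°) = 30.93°.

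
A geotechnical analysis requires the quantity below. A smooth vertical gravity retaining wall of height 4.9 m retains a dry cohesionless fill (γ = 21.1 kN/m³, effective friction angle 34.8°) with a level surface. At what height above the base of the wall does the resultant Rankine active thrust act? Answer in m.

K_a = 0.2733.
The pressure distribution is triangular, so the resultant acts at H/3 above the base = 4.9/3 = 1.633 m.

1.63 m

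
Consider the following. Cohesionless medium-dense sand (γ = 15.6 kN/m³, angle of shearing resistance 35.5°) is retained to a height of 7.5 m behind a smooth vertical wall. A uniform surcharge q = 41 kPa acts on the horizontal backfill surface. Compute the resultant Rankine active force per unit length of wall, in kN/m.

198 kN/m

K_a = tan²(45° − φ/2) = 0.2653.
Soil triangle: ½ K_a γ H² = 0.5×0.2653×15.6×7.5² = 116.4 kN/m.
Surcharge rectangle: K_a q H = 0.2653×41×7.5 = 81.57 kN/m.
Total = 116.4 + 81.57 = 198.0 kN/m.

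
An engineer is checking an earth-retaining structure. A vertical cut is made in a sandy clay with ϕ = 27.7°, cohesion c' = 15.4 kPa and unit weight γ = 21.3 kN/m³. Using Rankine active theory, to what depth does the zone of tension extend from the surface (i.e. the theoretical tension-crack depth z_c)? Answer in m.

2.39 m

K_a = tan²(45° − 27.7°/2) = 0.3653; √K_a = 0.6044.
The active pressure is zero where K_a γ z = 2c√K_a, so z_c = 2c/(γ√K_a) = 2×15.4/(21.3×0.6044) = 2.392 m.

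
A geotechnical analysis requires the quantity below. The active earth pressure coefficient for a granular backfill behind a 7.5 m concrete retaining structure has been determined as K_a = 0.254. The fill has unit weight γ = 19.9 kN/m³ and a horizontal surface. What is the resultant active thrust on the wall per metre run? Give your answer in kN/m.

142 kN/m

P = ½ K_a γ H² = 0.5 × 0.254 × 19.9 × 7.5² = 142.2 kN/m.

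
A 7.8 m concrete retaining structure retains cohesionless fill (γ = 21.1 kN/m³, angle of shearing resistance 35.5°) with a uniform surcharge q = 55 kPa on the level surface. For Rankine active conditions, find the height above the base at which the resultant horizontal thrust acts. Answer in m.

3.12 m

K_a = 0.2653.
Triangular part P₁ = ½K_aγH² = 170.3 at H/3 = 2.600 m; rectangular part P₂ = K_a q H = 113.8 at H/2 = 3.900 m.
ȳ = (P₁·2.600 + P₂·3.900)/(P₁+P₂) = 3.121 m.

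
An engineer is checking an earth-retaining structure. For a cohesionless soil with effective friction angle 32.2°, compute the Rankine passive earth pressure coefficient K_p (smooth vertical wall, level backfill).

3.28

K_p = (1 + sin φ)/(1 − sin φ) = tan²(45° + 32.2°/2) = 3.282.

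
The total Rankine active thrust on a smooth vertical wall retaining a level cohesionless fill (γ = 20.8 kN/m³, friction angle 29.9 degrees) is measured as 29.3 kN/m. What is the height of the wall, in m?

2.90 m

K_a = 0.3347. P_a = ½ K_a γ H² ⇒ H = √(2P_a/(K_a γ)).
H = √(2×29.3/(0.3347×20.8)) = 2.901 m.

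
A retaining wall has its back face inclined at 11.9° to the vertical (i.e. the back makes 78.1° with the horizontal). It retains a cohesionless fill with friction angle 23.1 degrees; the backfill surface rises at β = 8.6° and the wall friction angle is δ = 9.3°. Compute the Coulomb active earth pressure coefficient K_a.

0.566

K_a = sin²(α+φ) / [sin²α · sin(α−δ) · (1 + √{sin(φ+δ)sin(φ−β) / (sin(α−δ)sin(α+β))})²].
With α = 78.1°, φ = 23.1°, δ = 9.3°, β = 8.6°: K_a = 0.5663.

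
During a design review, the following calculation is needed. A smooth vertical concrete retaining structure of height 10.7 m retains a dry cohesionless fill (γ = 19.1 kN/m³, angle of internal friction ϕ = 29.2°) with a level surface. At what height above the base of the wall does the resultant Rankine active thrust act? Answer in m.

3.57 m

K_a = 0.3442.
The pressure distribution is triangular, so the resultant acts at H/3 above the base = 10.7/3 = 3.567 m.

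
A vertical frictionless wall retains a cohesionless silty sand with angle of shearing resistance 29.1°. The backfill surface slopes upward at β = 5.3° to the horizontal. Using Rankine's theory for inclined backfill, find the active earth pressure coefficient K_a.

0.350

K_a = cos β · (cos β − √(cos²β − cos²φ)) / (cos β + √(cos²β − cos²φ)).
cos β = 0.9957, cos φ = 0.8738, √(cos²β − cos²φ) = 0.4775.
K_a = 0.9957 × (0.9957 − 0.4775)/(0.9957 + 0.4775) = 0.3503.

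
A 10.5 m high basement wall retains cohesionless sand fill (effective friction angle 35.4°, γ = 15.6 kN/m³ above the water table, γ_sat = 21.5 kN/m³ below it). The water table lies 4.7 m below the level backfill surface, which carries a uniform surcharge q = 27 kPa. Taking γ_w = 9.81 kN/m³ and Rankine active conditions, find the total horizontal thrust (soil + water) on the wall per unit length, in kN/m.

452 kN/m

K_a = tan²(45° − φ/2) = 0.2664.
γ' = 21.5 − 9.81 = 11.69 kN/m³. h₂ = H − d_w = 5.8 m.
σ'_h: at surface K_a·q = 7.193; at WT K_a(q+γd_w) = 26.73; at base K_a(q+γd_w+γ'h₂) = 44.79 kPa.
P₁ = ½(7.193+26.73)×4.7 = 79.71; P₂ = ½(26.73+44.79)×5.8 = 207.4; P_w = ½γ_w h₂² = 165.0.
Total = 79.71+207.4+165.0 = 452.1 kN/m.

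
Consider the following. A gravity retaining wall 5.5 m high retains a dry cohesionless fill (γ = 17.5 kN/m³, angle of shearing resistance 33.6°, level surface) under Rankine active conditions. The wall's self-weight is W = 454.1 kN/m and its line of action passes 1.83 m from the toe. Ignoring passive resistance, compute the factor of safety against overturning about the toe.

K_a = tan²(45° − 33.6°/2) = 0.2875.
P_a = ½K_aγH² = 0.5×0.2875×17.5×5.5² = 76.10 kN/m, acting at H/3 = 1.833 m above the base.
Overturning moment M_o = P_a × H/3 = 76.10 × 1.833 = 139.5.
Resisting moment M_r = W × 1.83 = 454.1 × 1.83 = 831.0.
FS_overturning = M_r/M_o = 831.0/139.5 = 5.956.

5.96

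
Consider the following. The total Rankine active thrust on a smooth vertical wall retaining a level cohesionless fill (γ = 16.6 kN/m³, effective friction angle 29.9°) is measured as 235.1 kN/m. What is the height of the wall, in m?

K_a = 0.3347. P_a = ½ K_a γ H² ⇒ H = √(2P_a/(K_a γ)).
H = √(2×235.1/(0.3347×16.6)) = 9.200 m.

9.20 m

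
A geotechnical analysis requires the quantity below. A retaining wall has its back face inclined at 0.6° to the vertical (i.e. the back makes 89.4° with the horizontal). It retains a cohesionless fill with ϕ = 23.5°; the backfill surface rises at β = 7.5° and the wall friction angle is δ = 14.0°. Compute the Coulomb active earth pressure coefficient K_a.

0.436

K_a = sin²(α+φ) / [sin²α · sin(α−δ) · (1 + √{sin(φ+δ)sin(φ−β) / (sin(α−δ)sin(α+β))})²].
With α = 89.4°, φ = 23.5°, δ = 14.0°, β = 7.5°: K_a = 0.4362.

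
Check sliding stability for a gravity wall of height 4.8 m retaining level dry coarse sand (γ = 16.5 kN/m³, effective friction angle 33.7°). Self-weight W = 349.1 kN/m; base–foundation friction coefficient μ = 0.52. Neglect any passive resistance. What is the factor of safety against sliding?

3.34

K_a = tan²(45° − 33.7°/2) = 0.2863.
P_a = ½K_aγH² = 0.5×0.2863×16.5×4.8² = 54.42 kN/m, acting at H/3 = 1.600 m above the base.
FS_sliding = μW / P_a = 0.52×349.1 / 54.42 = 3.336.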